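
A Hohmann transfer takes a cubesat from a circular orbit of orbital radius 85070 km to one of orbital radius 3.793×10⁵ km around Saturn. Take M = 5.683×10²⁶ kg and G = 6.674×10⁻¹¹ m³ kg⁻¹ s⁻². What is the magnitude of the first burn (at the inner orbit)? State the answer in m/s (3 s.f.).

Δv ≈ 5870 m/s

μ = GM = 6.674×10⁻¹¹ × 5.683×10²⁶ = 3.793×10¹⁶ m³/s².
r₁ = 85070 km = 8.507×10⁷ m.
r₂ = 3.793×10⁵ km = 3.793×10⁸ m.
Transfer ellipse a_t = (r₁ + r₂)/2 = 2.322×10⁸ m.
At r₁: circular v_c1 = √(μ/r₁) = 21120 m/s; transfer-perikrone v_p = √[μ(2/r₁ − 1/a_t)] = 26990 m/s.
Δv₁ = v_p − v_c1 = 5873 m/s.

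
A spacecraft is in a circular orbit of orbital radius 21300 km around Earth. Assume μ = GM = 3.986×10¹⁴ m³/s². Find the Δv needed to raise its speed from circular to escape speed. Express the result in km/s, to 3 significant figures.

r = 21300 km = 2.130×10⁷ m.
Circular speed v_c = √(μ/r) = 4326 m/s.
Escape speed v_esc = √(2μ/r) = √2 × v_c = 6118 m/s.
Δv = v_esc − v_c = 1792 m/s = 1.792 km/s.

Δv ≈ 1.79 km/s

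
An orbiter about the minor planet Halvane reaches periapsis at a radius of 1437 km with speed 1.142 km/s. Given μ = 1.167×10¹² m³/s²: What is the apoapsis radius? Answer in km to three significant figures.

r_p = 1.437×10⁶ m.
Specific energy ε = v²/2 − μ/r = -1.600×10⁵ J/kg, so a = −μ/(2ε) = 3.646×10⁶ m.
The apsides satisfy r_p + r_a = 2a, so the apoapsis radius is 2a − r_p = 5.856×10⁶ m = 5855.5 km.

apoapsis radius ≈ 5860 km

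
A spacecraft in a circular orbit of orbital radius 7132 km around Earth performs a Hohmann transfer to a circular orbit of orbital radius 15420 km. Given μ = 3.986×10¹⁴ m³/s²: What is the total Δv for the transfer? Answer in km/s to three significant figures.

r₁ = 7132 km = 7.132×10⁶ m.
r₂ = 15420 km = 1.542×10⁷ m.
Transfer ellipse a_t = (r₁ + r₂)/2 = 1.128×10⁷ m.
At r₁: circular v_c1 = √(μ/r₁) = 7476 m/s; transfer-perigee v_p = √[μ(2/r₁ − 1/a_t)] = 8742 m/s.
Δv₁ = v_p − v_c1 = 1266 m/s.
At r₂: circular v_c2 = √(μ/r₂) = 5084 m/s; transfer-apogee v_a = √[μ(2/r₂ − 1/a_t)] = 4043 m/s.
Δv₂ = v_c2 − v_a = 1041 m/s.
Total Δv = Δv₁ + Δv₂ = 2307 m/s = 2.307 km/s.

Δv_total ≈ 2.31 km/s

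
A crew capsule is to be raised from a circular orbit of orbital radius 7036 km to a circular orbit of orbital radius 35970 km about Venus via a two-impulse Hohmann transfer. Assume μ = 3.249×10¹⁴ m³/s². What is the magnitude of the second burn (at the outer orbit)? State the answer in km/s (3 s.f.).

Δv ≈ 1.29 km/s

r₁ = 7036 km = 7.036×10⁶ m.
r₂ = 35970 km = 3.597×10⁷ m.
Transfer ellipse a_t = (r₁ + r₂)/2 = 2.150×10⁷ m.
At r₁: circular v_c1 = √(μ/r₁) = 6795 m/s; transfer-periapsis v_p = √[μ(2/r₁ − 1/a_t)] = 8789 m/s.
At r₂: circular v_c2 = √(μ/r₂) = 3005 m/s; transfer-apoapsis v_a = √[μ(2/r₂ − 1/a_t)] = 1719 m/s.
Δv₂ = v_c2 − v_a = 1286 m/s.
= 1.286 km/s.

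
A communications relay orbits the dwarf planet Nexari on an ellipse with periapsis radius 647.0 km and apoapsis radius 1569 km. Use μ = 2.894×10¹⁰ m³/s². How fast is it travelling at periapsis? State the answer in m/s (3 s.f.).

v ≈ 252 m/s

Semi-major axis a = (r_p + r_a)/2 = 1108.0 km = 1.108×10⁶ m.
Vis-viva: v² = μ(2/r − 1/a) = 2.894×10¹⁰ × (3.091×10⁻⁶ − 9.025×10⁻⁷) = 6.334×10⁴ m²/s².
v = 251.7 m/s.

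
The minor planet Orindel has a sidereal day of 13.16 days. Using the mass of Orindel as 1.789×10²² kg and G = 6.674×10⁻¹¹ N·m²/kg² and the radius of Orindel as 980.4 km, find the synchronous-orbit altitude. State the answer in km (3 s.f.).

h_sync ≈ 33000 km

μ = GM = 6.674×10⁻¹¹ × 1.789×10²² = 1.194×10¹² m³/s².
T = 13.16 days = 1.137×10⁶ s.
A synchronous orbit has period T, so by Kepler's third law a = (μT²/4π²)^(1/3).
μT²/4π² = 1.194×10¹² × (1.137×10⁶)² / 39.48 = 3.910×10²² m³.
a = 3.394×10⁷ m = 33941 km.
Altitude h = a − R = 33941 − 980.4 = 32961 km.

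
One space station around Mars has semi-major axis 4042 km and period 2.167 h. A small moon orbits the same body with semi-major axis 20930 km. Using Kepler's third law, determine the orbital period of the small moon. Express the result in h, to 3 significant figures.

T₂ ≈ 25.5 h

Kepler's third law: T² ∝ a³, so T₂ = T₁ (a₂/a₁)^(3/2).
a₂/a₁ = 5.178, (a₂/a₁)^(3/2) = 11.78.
T₂ = 2.167 × 11.78 = 25.53 h.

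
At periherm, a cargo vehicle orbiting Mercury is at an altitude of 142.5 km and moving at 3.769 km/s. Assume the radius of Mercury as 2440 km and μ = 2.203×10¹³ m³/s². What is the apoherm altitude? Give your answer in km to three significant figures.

r_p = 2440 + 142.5 = 2582.5 km = 2.582×10⁶ m.
Specific energy ε = v²/2 − μ/r = -1.428×10⁶ J/kg, so a = −μ/(2ε) = 7.715×10⁶ m.
The apsides satisfy r_p + r_a = 2a, so the apoherm radius is 2a − r_p = 1.285×10⁷ m = 12847 km.
Apoherm altitude = 12847 − 2440 = 10407 km.

apoherm altitude ≈ 10400 km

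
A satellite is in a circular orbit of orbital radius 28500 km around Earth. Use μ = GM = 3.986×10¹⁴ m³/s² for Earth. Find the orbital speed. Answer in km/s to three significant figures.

r = 28500 km = 2.850×10⁷ m.
For a circular orbit v = √(μ/r) = √(3.986×10¹⁴ / 2.850×10⁷) = √(1.399×10⁷) = 3740 m/s.
That is 3.740 km/s.

v ≈ 3.74 km/s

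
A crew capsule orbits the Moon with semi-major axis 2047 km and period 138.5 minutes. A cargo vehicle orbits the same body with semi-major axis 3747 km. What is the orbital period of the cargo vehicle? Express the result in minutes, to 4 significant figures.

Kepler's third law: T² ∝ a³, so T₂ = T₁ (a₂/a₁)^(3/2).
a₂/a₁ = 1.830, (a₂/a₁)^(3/2) = 2.477.
T₂ = 138.5 × 2.477 = 343.0 minutes.

T₂ ≈ 343.0 minutes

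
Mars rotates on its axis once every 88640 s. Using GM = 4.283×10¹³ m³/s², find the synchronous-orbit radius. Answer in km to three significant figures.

r_sync ≈ 20400 km

A synchronous orbit has period T, so by Kepler's third law a = (μT²/4π²)^(1/3).
μT²/4π² = 4.283×10¹³ × (8.864×10⁴)² / 39.48 = 8.524×10²¹ m³.
a = 2.043×10⁷ m = 20428 km.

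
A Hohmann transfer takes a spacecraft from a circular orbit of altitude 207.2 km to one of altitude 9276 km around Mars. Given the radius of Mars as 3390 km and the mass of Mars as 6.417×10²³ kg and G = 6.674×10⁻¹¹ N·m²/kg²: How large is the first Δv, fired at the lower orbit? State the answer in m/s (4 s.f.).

μ = GM = 6.674×10⁻¹¹ × 6.417×10²³ = 4.283×10¹³ m³/s².
r₁ = 3390 + 207.2 = 3597.2 km = 3.5972×10⁶ m.
r₂ = 3390 + 9276 = 12666 km = 1.2666×10⁷ m.
Transfer ellipse a_t = (r₁ + r₂)/2 = 8.132×10⁶ m.
At r₁: circular v_c1 = √(μ/r₁) = 3450 m/s; transfer-periapsis v_p = √[μ(2/r₁ − 1/a_t)] = 4306 m/s.
Δv₁ = v_p − v_c1 = 855.9 m/s.

Δv ≈ 855.9 m/s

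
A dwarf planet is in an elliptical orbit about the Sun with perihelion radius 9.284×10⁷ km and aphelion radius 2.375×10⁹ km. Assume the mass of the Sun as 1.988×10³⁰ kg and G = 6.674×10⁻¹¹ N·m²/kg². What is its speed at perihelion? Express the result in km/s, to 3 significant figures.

v ≈ 52.4 km/s

μ = GM = 6.674×10⁻¹¹ × 1.988×10³⁰ = 1.327×10²⁰ m³/s².
Semi-major axis a = (r_p + r_a)/2 = 1.2339×10⁹ km = 1.234×10¹² m.
Vis-viva: v² = μ(2/r − 1/a) = 1.327×10²⁰ × (2.154×10⁻¹¹ − 8.104×10⁻¹³) = 2.751×10⁹ m²/s².
v = 52450 m/s = 52.45 km/s.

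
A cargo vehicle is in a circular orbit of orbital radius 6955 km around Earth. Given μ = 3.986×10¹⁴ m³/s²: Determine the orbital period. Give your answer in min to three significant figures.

r = 6955 km = 6.955×10⁶ m.
Kepler's third law: T = 2π√(r³/μ) = 2π√((6.955×10⁶)³ / 3.986×10¹⁴).
r³/μ = 8.440×10⁵ s², so T = 2π × 9.187×10² = 5.772×10³ s.
Converting: 5.772×10³ s ÷ 60.00 = 96.21 min.

T ≈ 96.2 min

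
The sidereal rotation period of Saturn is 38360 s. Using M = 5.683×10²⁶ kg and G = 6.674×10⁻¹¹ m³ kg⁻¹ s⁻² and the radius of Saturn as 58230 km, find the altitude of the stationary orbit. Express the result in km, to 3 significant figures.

h_sync ≈ 54000 km

μ = GM = 6.674×10⁻¹¹ × 5.683×10²⁶ = 3.793×10¹⁶ m³/s².
A synchronous orbit has period T, so by Kepler's third law a = (μT²/4π²)^(1/3).
μT²/4π² = 3.793×10¹⁶ × (3.836×10⁴)² / 39.48 = 1.414×10²⁴ m³.
a = 1.122×10⁸ m = 1.1223×10⁵ km.
Altitude h = a − R = 1.1223×10⁵ − 58230 = 54003 km.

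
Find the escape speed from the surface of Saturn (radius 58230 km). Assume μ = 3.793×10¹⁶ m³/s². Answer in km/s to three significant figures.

v_esc ≈ 36.1 km/s

r = R = 5.823×10⁷ m.
Escape speed v_esc = √(2μ/r) = √(2 × 3.793×10¹⁶ / 5.823×10⁷) = √(1.303×10⁹) = 36090 m/s.
= 36.09 km/s.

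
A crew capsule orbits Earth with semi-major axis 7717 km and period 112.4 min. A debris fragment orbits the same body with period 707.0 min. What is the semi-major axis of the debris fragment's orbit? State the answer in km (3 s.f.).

Kepler's third law: a³ ∝ T², so a₂ = a₁ (T₂/T₁)^(2/3).
T₂/T₁ = 6.290, (T₂/T₁)^(2/3) = 3.407.
a₂ = 7717 × 3.407 = 26300 km.

a₂ ≈ 26300 km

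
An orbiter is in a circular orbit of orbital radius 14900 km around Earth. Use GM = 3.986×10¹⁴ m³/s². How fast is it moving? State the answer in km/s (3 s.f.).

v ≈ 5.17 km/s

r = 14900 km = 1.490×10⁷ m.
For a circular orbit v = √(μ/r) = √(3.986×10¹⁴ / 1.490×10⁷) = √(2.675×10⁷) = 5172 m/s.
That is 5.172 km/s.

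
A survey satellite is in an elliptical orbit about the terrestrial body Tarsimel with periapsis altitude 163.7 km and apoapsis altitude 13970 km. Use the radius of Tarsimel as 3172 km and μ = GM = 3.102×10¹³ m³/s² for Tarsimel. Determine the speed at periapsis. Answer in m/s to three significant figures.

v ≈ 3950 m/s

r_p = 3172 + 163.7 = 3335.7 km = 3.3357×10⁶ m.
r_a = 3172 + 13970 = 17142 km = 1.7142×10⁷ m.
Semi-major axis a = (r_p + r_a)/2 = 10239 km = 1.024×10⁷ m.
Vis-viva: v² = μ(2/r − 1/a) = 3.102×10¹³ × (5.996×10⁻⁷ − 9.767×10⁻⁸) = 1.557×10⁷ m²/s².
v = 3946 m/s.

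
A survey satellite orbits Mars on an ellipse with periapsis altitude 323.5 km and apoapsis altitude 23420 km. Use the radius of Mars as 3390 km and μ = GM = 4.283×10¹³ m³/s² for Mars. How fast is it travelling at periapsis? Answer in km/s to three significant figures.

v ≈ 4.50 km/s

r_p = 3390 + 323.5 = 3713.5 km = 3.7135×10⁶ m.
r_a = 3390 + 23420 = 26810 km = 2.6810×10⁷ m.
Semi-major axis a = (r_p + r_a)/2 = 15262 km = 1.526×10⁷ m.
Vis-viva: v² = μ(2/r − 1/a) = 4.283×10¹³ × (5.386×10⁻⁷ − 6.552×10⁻⁸) = 2.026×10⁷ m²/s².
v = 4501 m/s = 4.501 km/s.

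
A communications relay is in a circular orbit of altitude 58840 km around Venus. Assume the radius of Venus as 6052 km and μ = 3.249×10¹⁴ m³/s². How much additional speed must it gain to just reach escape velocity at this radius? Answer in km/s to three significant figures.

r = 6052 + 58840 = 64892 km = 6.4892×10⁷ m.
Circular speed v_c = √(μ/r) = 2238 m/s.
Escape speed v_esc = √(2μ/r) = √2 × v_c = 3164 m/s.
Δv = v_esc − v_c = 926.8 m/s = 0.9268 km/s.

Δv ≈ 0.927 km/s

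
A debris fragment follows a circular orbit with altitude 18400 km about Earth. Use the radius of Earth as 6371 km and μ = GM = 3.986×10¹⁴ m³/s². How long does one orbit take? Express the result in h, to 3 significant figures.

r = 6371 + 18400 = 24771 km = 2.4771×10⁷ m.
Kepler's third law: T = 2π√(r³/μ) = 2π√((2.477×10⁷)³ / 3.986×10¹⁴).
r³/μ = 3.813×10⁷ s², so T = 2π × 6.175×10³ = 3.880×10⁴ s.
Converting: 3.880×10⁴ s ÷ 3600 = 10.78 h.

T ≈ 10.8 h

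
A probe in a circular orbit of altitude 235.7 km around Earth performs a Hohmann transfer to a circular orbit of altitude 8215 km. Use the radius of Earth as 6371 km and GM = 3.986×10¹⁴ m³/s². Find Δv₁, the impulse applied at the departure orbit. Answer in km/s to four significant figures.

Δv ≈ 1.346 km/s

r₁ = 6371 + 235.7 = 6606.7 km = 6.6067×10⁶ m.
r₂ = 6371 + 8215 = 14586 km = 1.4586×10⁷ m.
Transfer ellipse a_t = (r₁ + r₂)/2 = 1.060×10⁷ m.
At r₁: circular v_c1 = √(μ/r₁) = 7767 m/s; transfer-perigee v_p = √[μ(2/r₁ − 1/a_t)] = 9113 m/s.
Δv₁ = v_p − v_c1 = 1346 m/s.
= 1.346 km/s.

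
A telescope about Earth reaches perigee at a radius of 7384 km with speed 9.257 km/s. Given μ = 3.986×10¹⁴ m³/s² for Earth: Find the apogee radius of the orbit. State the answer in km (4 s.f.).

apogee radius ≈ 28410 km

r_p = 7.384×10⁶ m.
Specific energy ε = v²/2 − μ/r = -1.114×10⁷ J/kg, so a = −μ/(2ε) = 1.790×10⁷ m.
The apsides satisfy r_p + r_a = 2a, so the apogee radius is 2a − r_p = 2.841×10⁷ m = 28411 km.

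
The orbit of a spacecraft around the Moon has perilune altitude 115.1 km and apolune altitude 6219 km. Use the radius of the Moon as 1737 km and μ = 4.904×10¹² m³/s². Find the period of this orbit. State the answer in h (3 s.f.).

r_p = 1737 + 115.1 = 1852.1 km = 1.8521×10⁶ m.
r_a = 1737 + 6219 = 7956.0 km = 7.9560×10⁶ m.
Semi-major axis a = (r_p + r_a)/2 = (1852.1 + 7956.0)/2 = 4904.1 km = 4.904×10⁶ m.
By Kepler's third law T = 2π√(a³/μ) = 2π × 4.904×10³ = 3.081×10⁴ s.
= 8.559 h.

T ≈ 8.56 h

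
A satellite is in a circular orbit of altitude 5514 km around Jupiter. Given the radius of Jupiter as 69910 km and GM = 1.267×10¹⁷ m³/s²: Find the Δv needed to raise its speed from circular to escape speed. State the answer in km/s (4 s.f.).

r = 69910 + 5514 = 75424 km = 7.5424×10⁷ m.
Circular speed v_c = √(μ/r) = 40990 m/s.
Escape speed v_esc = √(2μ/r) = √2 × v_c = 57960 m/s.
Δv = v_esc − v_c = 16980 m/s = 16.98 km/s.

Δv ≈ 16.98 km/s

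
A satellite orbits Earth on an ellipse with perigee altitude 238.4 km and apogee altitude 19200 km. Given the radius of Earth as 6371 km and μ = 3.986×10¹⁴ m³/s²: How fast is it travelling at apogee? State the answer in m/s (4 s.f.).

r_p = 6371 + 238.4 = 6609.4 km = 6.6094×10⁶ m.
r_a = 6371 + 19200 = 25571 km = 2.5571×10⁷ m.
Semi-major axis a = (r_p + r_a)/2 = 16090 km = 1.609×10⁷ m.
Vis-viva: v² = μ(2/r − 1/a) = 3.986×10¹⁴ × (7.821×10⁻⁸ − 6.215×10⁻⁸) = 6.403×10⁶ m²/s².
v = 2530 m/s.

v ≈ 2530 m/s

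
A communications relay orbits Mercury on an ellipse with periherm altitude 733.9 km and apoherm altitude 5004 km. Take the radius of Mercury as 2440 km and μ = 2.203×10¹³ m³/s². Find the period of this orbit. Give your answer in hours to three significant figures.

r_p = 2440 + 733.9 = 3173.9 km = 3.1739×10⁶ m.
r_a = 2440 + 5004 = 7444.0 km = 7.4440×10⁶ m.
Semi-major axis a = (r_p + r_a)/2 = (3173.9 + 7444.0)/2 = 5308.9 km = 5.309×10⁶ m.
By Kepler's third law T = 2π√(a³/μ) = 2π × 2.606×10³ = 1.638×10⁴ s.
= 4.549 hours.

T ≈ 4.55 hours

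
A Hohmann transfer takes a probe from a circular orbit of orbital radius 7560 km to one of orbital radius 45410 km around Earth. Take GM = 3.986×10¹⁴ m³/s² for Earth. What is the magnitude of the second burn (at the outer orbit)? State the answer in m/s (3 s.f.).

r₁ = 7560 km = 7.560×10⁶ m.
r₂ = 45410 km = 4.541×10⁷ m.
Transfer ellipse a_t = (r₁ + r₂)/2 = 2.648×10⁷ m.
At r₁: circular v_c1 = √(μ/r₁) = 7261 m/s; transfer-perigee v_p = √[μ(2/r₁ − 1/a_t)] = 9508 m/s.
At r₂: circular v_c2 = √(μ/r₂) = 2963 m/s; transfer-apogee v_a = √[μ(2/r₂ − 1/a_t)] = 1583 m/s.
Δv₂ = v_c2 − v_a = 1380 m/s.

Δv ≈ 1380 m/s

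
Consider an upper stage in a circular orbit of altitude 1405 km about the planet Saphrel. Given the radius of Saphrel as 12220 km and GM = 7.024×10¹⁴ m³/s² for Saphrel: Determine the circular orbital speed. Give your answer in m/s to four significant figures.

v ≈ 7180 m/s

r = 12220 + 1405 = 13625 km = 1.3625×10⁷ m.
For a circular orbit v = √(μ/r) = √(7.024×10¹⁴ / 1.362×10⁷) = √(5.155×10⁷) = 7180 m/s.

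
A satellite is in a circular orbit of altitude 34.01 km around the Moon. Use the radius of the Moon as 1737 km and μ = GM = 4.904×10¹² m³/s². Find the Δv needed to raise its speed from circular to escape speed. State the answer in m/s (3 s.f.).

Δv ≈ 689 m/s

r = 1737 + 34.01 = 1771.0 km = 1.7710×10⁶ m.
Circular speed v_c = √(μ/r) = 1664 m/s.
Escape speed v_esc = √(2μ/r) = √2 × v_c = 2353 m/s.
Δv = v_esc − v_c = 689.3 m/s.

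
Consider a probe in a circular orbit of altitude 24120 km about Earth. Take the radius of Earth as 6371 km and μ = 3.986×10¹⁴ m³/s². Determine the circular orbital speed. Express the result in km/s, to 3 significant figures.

r = 6371 + 24120 = 30491 km = 3.0491×10⁷ m.
For a circular orbit v = √(μ/r) = √(3.986×10¹⁴ / 3.049×10⁷) = √(1.307×10⁷) = 3616 m/s.
That is 3.616 km/s.

v ≈ 3.62 km/s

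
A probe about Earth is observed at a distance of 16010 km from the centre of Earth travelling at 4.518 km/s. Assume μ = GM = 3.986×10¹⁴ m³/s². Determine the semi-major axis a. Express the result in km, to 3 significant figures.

a ≈ 13600 km

r = 1.601×10⁷ m.
Specific orbital energy ε = v²/2 − μ/r = (4518)²/2 − 3.986×10¹⁴/1.601×10⁷ = -1.469×10⁷ J/kg.
Since ε = −μ/(2a), a = −μ/(2ε) = 1.357×10⁷ m = 13566 km.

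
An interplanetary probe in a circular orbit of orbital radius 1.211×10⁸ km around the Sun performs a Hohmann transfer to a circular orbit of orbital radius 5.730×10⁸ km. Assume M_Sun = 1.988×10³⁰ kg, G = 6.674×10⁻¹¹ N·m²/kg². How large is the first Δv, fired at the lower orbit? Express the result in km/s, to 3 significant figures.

μ = GM = 6.674×10⁻¹¹ × 1.988×10³⁰ = 1.327×10²⁰ m³/s².
r₁ = 1.211×10⁸ km = 1.211×10¹¹ m.
r₂ = 5.730×10⁸ km = 5.730×10¹¹ m.
Transfer ellipse a_t = (r₁ + r₂)/2 = 3.470×10¹¹ m.
At r₁: circular v_c1 = √(μ/r₁) = 33100 m/s; transfer-perihelion v_p = √[μ(2/r₁ − 1/a_t)] = 42530 m/s.
Δv₁ = v_p − v_c1 = 9431 m/s.
= 9.431 km/s.

Δv ≈ 9.43 km/s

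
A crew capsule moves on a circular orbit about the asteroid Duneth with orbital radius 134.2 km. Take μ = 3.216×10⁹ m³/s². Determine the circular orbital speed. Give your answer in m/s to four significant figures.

v ≈ 154.8 m/s

r = 134.2 km = 1.342×10⁵ m.
For a circular orbit v = √(μ/r) = √(3.216×10⁹ / 1.342×10⁵) = √(2.396×10⁴) = 154.8 m/s.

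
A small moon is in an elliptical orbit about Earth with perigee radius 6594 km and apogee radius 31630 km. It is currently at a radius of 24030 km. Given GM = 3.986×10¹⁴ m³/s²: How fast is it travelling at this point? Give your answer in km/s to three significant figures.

Semi-major axis a = (r_p + r_a)/2 = 19112 km = 1.911×10⁷ m.
Vis-viva: v² = μ(2/r − 1/a) = 3.986×10¹⁴ × (8.323×10⁻⁸ − 5.232×10⁻⁸) = 1.232×10⁷ m²/s².
v = 3510 m/s = 3.510 km/s.

v ≈ 3.51 km/s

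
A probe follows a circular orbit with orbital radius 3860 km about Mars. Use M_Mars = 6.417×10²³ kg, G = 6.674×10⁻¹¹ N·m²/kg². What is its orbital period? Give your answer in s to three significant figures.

T ≈ 7280 s

μ = GM = 6.674×10⁻¹¹ × 6.417×10²³ = 4.283×10¹³ m³/s².
r = 3860 km = 3.860×10⁶ m.
Kepler's third law: T = 2π√(r³/μ) = 2π√((3.860×10⁶)³ / 4.283×10¹³).
r³/μ = 1.343×10⁶ s², so T = 2π × 1.159×10³ = 7.281×10³ s.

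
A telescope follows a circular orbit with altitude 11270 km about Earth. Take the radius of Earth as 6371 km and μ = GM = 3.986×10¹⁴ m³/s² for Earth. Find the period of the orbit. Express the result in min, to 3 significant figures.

T ≈ 389 min

r = 6371 + 11270 = 17641 km = 1.7641×10⁷ m.
Kepler's third law: T = 2π√(r³/μ) = 2π√((1.764×10⁷)³ / 3.986×10¹⁴).
r³/μ = 1.377×10⁷ s², so T = 2π × 3.711×10³ = 2.332×10⁴ s.
Converting: 2.332×10⁴ s ÷ 60.00 = 388.6 min.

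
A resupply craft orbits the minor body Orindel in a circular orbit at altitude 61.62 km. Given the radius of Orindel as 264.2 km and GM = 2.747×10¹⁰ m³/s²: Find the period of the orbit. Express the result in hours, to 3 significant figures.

r = 264.2 + 61.62 = 325.82 km = 3.2582×10⁵ m.
Kepler's third law: T = 2π√(r³/μ) = 2π√((3.258×10⁵)³ / 2.747×10¹⁰).
r³/μ = 1.259×10⁶ s², so T = 2π × 1.122×10³ = 7.050×10³ s.
Converting: 7.050×10³ s ÷ 3600 = 1.958 hours.

T ≈ 1.96 hours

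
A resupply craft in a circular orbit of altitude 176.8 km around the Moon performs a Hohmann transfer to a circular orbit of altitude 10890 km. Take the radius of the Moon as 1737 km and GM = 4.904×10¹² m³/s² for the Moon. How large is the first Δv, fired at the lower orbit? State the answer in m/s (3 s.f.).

Δv ≈ 509 m/s

r₁ = 1737 + 176.8 = 1913.8 km = 1.9138×10⁶ m.
r₂ = 1737 + 10890 = 12627 km = 1.2627×10⁷ m.
Transfer ellipse a_t = (r₁ + r₂)/2 = 7.270×10⁶ m.
At r₁: circular v_c1 = √(μ/r₁) = 1601 m/s; transfer-perilune v_p = √[μ(2/r₁ − 1/a_t)] = 2110 m/s.
Δv₁ = v_p − v_c1 = 508.8 m/s.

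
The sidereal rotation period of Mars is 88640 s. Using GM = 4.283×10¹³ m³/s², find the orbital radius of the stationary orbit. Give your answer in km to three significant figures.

r_sync ≈ 20400 km

A synchronous orbit has period T, so by Kepler's third law a = (μT²/4π²)^(1/3).
μT²/4π² = 4.283×10¹³ × (8.864×10⁴)² / 39.48 = 8.524×10²¹ m³.
a = 2.043×10⁷ m = 20428 km.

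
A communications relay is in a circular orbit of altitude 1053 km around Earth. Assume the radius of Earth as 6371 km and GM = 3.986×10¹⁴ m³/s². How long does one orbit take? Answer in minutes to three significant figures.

r = 6371 + 1053 = 7424.0 km = 7.4240×10⁶ m.
Kepler's third law: T = 2π√(r³/μ) = 2π√((7.424×10⁶)³ / 3.986×10¹⁴).
r³/μ = 1.027×10⁶ s², so T = 2π × 1.013×10³ = 6.366×10³ s.
Converting: 6.366×10³ s ÷ 60.00 = 106.1 minutes.

T ≈ 106 minutes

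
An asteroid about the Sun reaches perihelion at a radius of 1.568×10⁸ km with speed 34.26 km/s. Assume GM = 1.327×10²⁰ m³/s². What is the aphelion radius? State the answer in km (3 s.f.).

r_p = 1.568×10¹¹ m.
Specific energy ε = v²/2 − μ/r = -2.594×10⁸ J/kg, so a = −μ/(2ε) = 2.558×10¹¹ m.
The apsides satisfy r_p + r_a = 2a, so the aphelion radius is 2a − r_p = 3.547×10¹¹ m = 3.5471×10⁸ km.

aphelion radius ≈ 3.55×10⁸ km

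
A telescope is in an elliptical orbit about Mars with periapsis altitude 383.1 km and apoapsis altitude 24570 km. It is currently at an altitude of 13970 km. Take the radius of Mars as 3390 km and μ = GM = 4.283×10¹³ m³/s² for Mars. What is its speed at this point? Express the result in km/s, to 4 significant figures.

r_p = 3390 + 383.1 = 3773.1 km = 3.7731×10⁶ m.
r_a = 3390 + 24570 = 27960 km = 2.7960×10⁷ m.
r = 3390 + 13970 = 17360 km = 1.736×10⁷ m.
Semi-major axis a = (r_p + r_a)/2 = 15867 km = 1.587×10⁷ m.
Vis-viva: v² = μ(2/r − 1/a) = 4.283×10¹³ × (1.152×10⁻⁷ − 6.303×10⁻⁸) = 2.235×10⁶ m²/s².
v = 1495 m/s = 1.495 km/s.

v ≈ 1.495 km/s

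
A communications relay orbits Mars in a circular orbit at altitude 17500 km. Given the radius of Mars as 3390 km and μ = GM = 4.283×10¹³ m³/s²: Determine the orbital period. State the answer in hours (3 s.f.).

T ≈ 25.5 hours

r = 3390 + 17500 = 20890 km = 2.0890×10⁷ m.
Kepler's third law: T = 2π√(r³/μ) = 2π√((2.089×10⁷)³ / 4.283×10¹³).
r³/μ = 2.128×10⁸ s², so T = 2π × 1.459×10⁴ = 9.167×10⁴ s.
Converting: 9.167×10⁴ s ÷ 3600 = 25.46 hours.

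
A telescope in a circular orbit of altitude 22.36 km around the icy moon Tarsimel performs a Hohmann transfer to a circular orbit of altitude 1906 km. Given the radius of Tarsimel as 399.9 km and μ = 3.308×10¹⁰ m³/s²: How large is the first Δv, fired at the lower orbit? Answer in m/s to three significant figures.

Δv ≈ 84.0 m/s

r₁ = 399.9 + 22.36 = 422.26 km = 4.2226×10⁵ m.
r₂ = 399.9 + 1906 = 2305.9 km = 2.3059×10⁶ m.
Transfer ellipse a_t = (r₁ + r₂)/2 = 1.364×10⁶ m.
At r₁: circular v_c1 = √(μ/r₁) = 279.9 m/s; transfer-periapsis v_p = √[μ(2/r₁ − 1/a_t)] = 363.9 m/s.
Δv₁ = v_p − v_c1 = 84.02 m/s.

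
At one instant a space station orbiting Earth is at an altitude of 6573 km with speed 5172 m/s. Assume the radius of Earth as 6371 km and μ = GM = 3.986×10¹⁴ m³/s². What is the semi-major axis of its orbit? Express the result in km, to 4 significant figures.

r = 6371 + 6573 = 12944 km = 1.294×10⁷ m.
Specific orbital energy ε = v²/2 − μ/r = (5172)²/2 − 3.986×10¹⁴/1.294×10⁷ = -1.742×10⁷ J/kg.
Since ε = −μ/(2a), a = −μ/(2ε) = 1.144×10⁷ m = 11441 km.

a ≈ 11440 km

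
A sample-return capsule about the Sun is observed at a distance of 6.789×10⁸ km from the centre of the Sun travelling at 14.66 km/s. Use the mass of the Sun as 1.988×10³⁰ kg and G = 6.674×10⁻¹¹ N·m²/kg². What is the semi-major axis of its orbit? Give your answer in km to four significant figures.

a ≈ 7.541×10⁸ km

μ = GM = 6.674×10⁻¹¹ × 1.988×10³⁰ = 1.327×10²⁰ m³/s².
r = 6.789×10¹¹ m.
Vis-viva rearranged: 1/a = 2/r − v²/μ = 2.946×10⁻¹² − 1.620×10⁻¹² = 1.326×10⁻¹² m⁻¹.
a = 7.541×10¹¹ m = 7.5408×10⁸ km.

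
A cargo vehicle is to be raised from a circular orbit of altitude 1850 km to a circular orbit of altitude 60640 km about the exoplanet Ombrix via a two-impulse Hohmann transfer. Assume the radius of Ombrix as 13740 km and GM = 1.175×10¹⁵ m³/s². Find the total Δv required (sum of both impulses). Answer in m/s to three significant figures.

Δv_total ≈ 4120 m/s

r₁ = 13740 + 1850 = 15590 km = 1.5590×10⁷ m.
r₂ = 13740 + 60640 = 74380 km = 7.4380×10⁷ m.
Transfer ellipse a_t = (r₁ + r₂)/2 = 4.498×10⁷ m.
At r₁: circular v_c1 = √(μ/r₁) = 8682 m/s; transfer-periapsis v_p = √[μ(2/r₁ − 1/a_t)] = 11160 m/s.
Δv₁ = v_p − v_c1 = 2482 m/s.
At r₂: circular v_c2 = √(μ/r₂) = 3975 m/s; transfer-apoapsis v_a = √[μ(2/r₂ − 1/a_t)] = 2340 m/s.
Δv₂ = v_c2 − v_a = 1635 m/s.
Total Δv = Δv₁ + Δv₂ = 4116 m/s.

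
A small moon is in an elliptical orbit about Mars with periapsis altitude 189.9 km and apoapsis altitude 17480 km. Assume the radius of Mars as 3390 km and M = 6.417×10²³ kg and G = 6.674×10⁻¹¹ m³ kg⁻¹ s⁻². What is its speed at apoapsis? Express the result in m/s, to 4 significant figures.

μ = GM = 6.674×10⁻¹¹ × 6.417×10²³ = 4.283×10¹³ m³/s².
r_p = 3390 + 189.9 = 3579.9 km = 3.5799×10⁶ m.
r_a = 3390 + 17480 = 20870 km = 2.0870×10⁷ m.
Semi-major axis a = (r_p + r_a)/2 = 12225 km = 1.222×10⁷ m.
Vis-viva: v² = μ(2/r − 1/a) = 4.283×10¹³ × (9.583×10⁻⁸ − 8.180×10⁻⁸) = 6.009×10⁵ m²/s².
v = 775.2 m/s.

v ≈ 775.2 m/s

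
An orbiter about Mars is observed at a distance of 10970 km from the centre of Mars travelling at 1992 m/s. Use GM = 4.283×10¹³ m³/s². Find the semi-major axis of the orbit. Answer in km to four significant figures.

r = 1.097×10⁷ m.
Vis-viva rearranged: 1/a = 2/r − v²/μ = 1.823×10⁻⁷ − 9.265×10⁻⁸ = 8.967×10⁻⁸ m⁻¹.
a = 1.115×10⁷ m = 11152 km.

a ≈ 11150 km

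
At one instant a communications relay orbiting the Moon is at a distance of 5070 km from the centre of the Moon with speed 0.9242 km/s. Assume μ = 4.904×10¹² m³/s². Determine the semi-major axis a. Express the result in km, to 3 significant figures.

a ≈ 4540 km

r = 5.070×10⁶ m.
Vis-viva rearranged: 1/a = 2/r − v²/μ = 3.945×10⁻⁷ − 1.742×10⁻⁷ = 2.203×10⁻⁷ m⁻¹.
a = 4.539×10⁶ m = 4539.2 km.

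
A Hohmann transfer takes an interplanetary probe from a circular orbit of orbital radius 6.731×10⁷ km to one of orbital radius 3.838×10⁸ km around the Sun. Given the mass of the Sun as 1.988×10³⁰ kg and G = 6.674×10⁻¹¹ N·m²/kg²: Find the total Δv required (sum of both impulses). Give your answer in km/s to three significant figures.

μ = GM = 6.674×10⁻¹¹ × 1.988×10³⁰ = 1.327×10²⁰ m³/s².
r₁ = 6.731×10⁷ km = 6.731×10¹⁰ m.
r₂ = 3.838×10⁸ km = 3.838×10¹¹ m.
Transfer ellipse a_t = (r₁ + r₂)/2 = 2.256×10¹¹ m.
At r₁: circular v_c1 = √(μ/r₁) = 44400 m/s; transfer-perihelion v_p = √[μ(2/r₁ − 1/a_t)] = 57910 m/s.
Δv₁ = v_p − v_c1 = 13520 m/s.
At r₂: circular v_c2 = √(μ/r₂) = 18590 m/s; transfer-aphelion v_a = √[μ(2/r₂ − 1/a_t)] = 10160 m/s.
Δv₂ = v_c2 − v_a = 8436 m/s.
Total Δv = Δv₁ + Δv₂ = 21950 m/s = 21.95 km/s.

Δv_total ≈ 22.0 km/s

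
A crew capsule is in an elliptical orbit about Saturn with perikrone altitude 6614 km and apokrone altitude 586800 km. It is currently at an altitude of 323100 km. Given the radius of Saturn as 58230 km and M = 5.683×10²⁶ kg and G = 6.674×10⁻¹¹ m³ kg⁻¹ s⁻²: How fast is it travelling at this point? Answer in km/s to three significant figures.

μ = GM = 6.674×10⁻¹¹ × 5.683×10²⁶ = 3.793×10¹⁶ m³/s².
r_p = 58230 + 6614 = 64844 km = 6.4844×10⁷ m.
r_a = 58230 + 586800 = 645030 km = 6.4503×10⁸ m.
r = 58230 + 323100 = 3.8133×10⁵ km = 3.813×10⁸ m.
Semi-major axis a = (r_p + r_a)/2 = 3.5494×10⁵ km = 3.549×10⁸ m.
Vis-viva: v² = μ(2/r − 1/a) = 3.793×10¹⁶ × (5.245×10⁻⁹ − 2.817×10⁻⁹) = 9.207×10⁷ m²/s².
v = 9595 m/s = 9.595 km/s.

v ≈ 9.60 km/s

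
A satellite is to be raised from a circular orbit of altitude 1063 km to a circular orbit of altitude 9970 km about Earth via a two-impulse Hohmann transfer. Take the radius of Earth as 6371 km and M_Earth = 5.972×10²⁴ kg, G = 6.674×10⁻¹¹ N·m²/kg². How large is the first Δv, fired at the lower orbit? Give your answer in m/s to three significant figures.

μ = GM = 6.674×10⁻¹¹ × 5.972×10²⁴ = 3.986×10¹⁴ m³/s².
r₁ = 6371 + 1063 = 7434.0 km = 7.4340×10⁶ m.
r₂ = 6371 + 9970 = 16341 km = 1.6341×10⁷ m.
Transfer ellipse a_t = (r₁ + r₂)/2 = 1.189×10⁷ m.
At r₁: circular v_c1 = √(μ/r₁) = 7322 m/s; transfer-perigee v_p = √[μ(2/r₁ − 1/a_t)] = 8585 m/s.
Δv₁ = v_p − v_c1 = 1263 m/s.

Δv ≈ 1260 m/s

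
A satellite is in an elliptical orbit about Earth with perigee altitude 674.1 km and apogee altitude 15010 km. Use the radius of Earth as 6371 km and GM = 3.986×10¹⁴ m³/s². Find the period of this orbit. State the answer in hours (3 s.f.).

r_p = 6371 + 674.1 = 7045.1 km = 7.0451×10⁶ m.
r_a = 6371 + 15010 = 21381 km = 2.1381×10⁷ m.
Semi-major axis a = (r_p + r_a)/2 = (7045.1 + 21381)/2 = 14213 km = 1.421×10⁷ m.
By Kepler's third law T = 2π√(a³/μ) = 2π × 2.684×10³ = 1.686×10⁴ s.
= 4.684 hours.

T ≈ 4.68 hours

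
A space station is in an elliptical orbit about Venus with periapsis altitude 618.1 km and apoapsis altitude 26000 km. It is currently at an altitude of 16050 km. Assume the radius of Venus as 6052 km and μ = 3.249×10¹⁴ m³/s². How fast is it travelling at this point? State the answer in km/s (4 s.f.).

v ≈ 3.552 km/s

r_p = 6052 + 618.1 = 6670.1 km = 6.6701×10⁶ m.
r_a = 6052 + 26000 = 32052 km = 3.2052×10⁷ m.
r = 6052 + 16050 = 22102 km = 2.210×10⁷ m.
Semi-major axis a = (r_p + r_a)/2 = 19361 km = 1.936×10⁷ m.
Vis-viva: v² = μ(2/r − 1/a) = 3.249×10¹⁴ × (9.049×10⁻⁸ − 5.165×10⁻⁸) = 1.262×10⁷ m²/s².
v = 3552 m/s = 3.552 km/s.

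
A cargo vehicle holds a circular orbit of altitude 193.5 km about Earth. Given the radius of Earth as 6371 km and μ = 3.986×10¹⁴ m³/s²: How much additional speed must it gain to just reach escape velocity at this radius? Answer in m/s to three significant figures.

r = 6371 + 193.5 = 6564.5 km = 6.5645×10⁶ m.
Circular speed v_c = √(μ/r) = 7792 m/s.
Escape speed v_esc = √(2μ/r) = √2 × v_c = 11020 m/s.
Δv = v_esc − v_c = 3228 m/s.

Δv ≈ 3230 m/s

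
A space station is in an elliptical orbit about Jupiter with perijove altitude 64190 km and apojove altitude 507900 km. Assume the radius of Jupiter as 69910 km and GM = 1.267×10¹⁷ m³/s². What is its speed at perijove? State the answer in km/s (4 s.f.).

v ≈ 39.16 km/s

r_p = 69910 + 64190 = 134100 km = 1.3410×10⁸ m.
r_a = 69910 + 507900 = 577810 km = 5.7781×10⁸ m.
Semi-major axis a = (r_p + r_a)/2 = 3.5596×10⁵ km = 3.560×10⁸ m.
Vis-viva: v² = μ(2/r − 1/a) = 1.267×10¹⁷ × (1.491×10⁻⁸ − 2.809×10⁻⁹) = 1.534×10⁹ m²/s².
v = 39160 m/s = 39.16 km/s.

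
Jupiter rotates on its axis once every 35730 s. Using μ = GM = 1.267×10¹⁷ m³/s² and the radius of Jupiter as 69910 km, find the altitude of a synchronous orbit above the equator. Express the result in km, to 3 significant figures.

h_sync ≈ 90100 km

A synchronous orbit has period T, so by Kepler's third law a = (μT²/4π²)^(1/3).
μT²/4π² = 1.267×10¹⁷ × (3.573×10⁴)² / 39.48 = 4.097×10²⁴ m³.
a = 1.600×10⁸ m = 1.6002×10⁵ km.
Altitude h = a − R = 1.6002×10⁵ − 69910 = 90105 km.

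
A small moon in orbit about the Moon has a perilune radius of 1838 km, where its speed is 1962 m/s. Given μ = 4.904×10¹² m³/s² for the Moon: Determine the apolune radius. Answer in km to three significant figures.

apolune radius ≈ 4760 km

r_p = 1.838×10⁶ m.
Specific energy ε = v²/2 − μ/r = -7.434×10⁵ J/kg, so a = −μ/(2ε) = 3.298×10⁶ m.
The apsides satisfy r_p + r_a = 2a, so the apolune radius is 2a − r_p = 4.759×10⁶ m = 4758.8 km.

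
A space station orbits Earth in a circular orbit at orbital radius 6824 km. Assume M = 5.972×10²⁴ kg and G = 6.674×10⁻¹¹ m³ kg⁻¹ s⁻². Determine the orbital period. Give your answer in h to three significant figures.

T ≈ 1.56 h

μ = GM = 6.674×10⁻¹¹ × 5.972×10²⁴ = 3.986×10¹⁴ m³/s².
r = 6824 km = 6.824×10⁶ m.
Kepler's third law: T = 2π√(r³/μ) = 2π√((6.824×10⁶)³ / 3.986×10¹⁴).
r³/μ = 7.973×10⁵ s², so T = 2π × 8.929×10² = 5.610×10³ s.
Converting: 5.610×10³ s ÷ 3600 = 1.558 h.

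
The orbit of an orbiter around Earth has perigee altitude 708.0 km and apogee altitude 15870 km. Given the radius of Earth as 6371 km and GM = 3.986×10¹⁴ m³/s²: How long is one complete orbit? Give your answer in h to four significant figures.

r_p = 6371 + 708.0 = 7079.0 km = 7.0790×10⁶ m.
r_a = 6371 + 15870 = 22241 km = 2.2241×10⁷ m.
Semi-major axis a = (r_p + r_a)/2 = (7079.0 + 22241)/2 = 14660 km = 1.466×10⁷ m.
By Kepler's third law T = 2π√(a³/μ) = 2π × 2.811×10³ = 1.766×10⁴ s.
= 4.907 h.

T ≈ 4.907 h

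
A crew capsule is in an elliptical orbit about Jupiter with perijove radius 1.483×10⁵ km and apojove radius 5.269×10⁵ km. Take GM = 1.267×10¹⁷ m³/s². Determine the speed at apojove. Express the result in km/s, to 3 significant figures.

Semi-major axis a = (r_p + r_a)/2 = 3.3760×10⁵ km = 3.376×10⁸ m.
Vis-viva: v² = μ(2/r − 1/a) = 1.267×10¹⁷ × (3.796×10⁻⁹ − 2.962×10⁻⁹) = 1.056×10⁸ m²/s².
v = 10280 m/s = 10.28 km/s.

v ≈ 10.3 km/s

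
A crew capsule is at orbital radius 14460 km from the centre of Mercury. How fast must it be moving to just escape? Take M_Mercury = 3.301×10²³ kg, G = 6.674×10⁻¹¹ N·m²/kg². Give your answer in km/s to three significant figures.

μ = GM = 6.674×10⁻¹¹ × 3.301×10²³ = 2.203×10¹³ m³/s².
r = 14460 km = 1.446×10⁷ m.
Escape speed v_esc = √(2μ/r) = √(2 × 2.203×10¹³ / 1.446×10⁷) = √(3.047×10⁶) = 1746 m/s.
= 1.746 km/s.

v_esc ≈ 1.75 km/s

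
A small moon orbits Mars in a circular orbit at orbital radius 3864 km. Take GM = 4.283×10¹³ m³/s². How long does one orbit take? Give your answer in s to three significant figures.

T ≈ 7290 s

r = 3864 km = 3.864×10⁶ m.
Kepler's third law: T = 2π√(r³/μ) = 2π√((3.864×10⁶)³ / 4.283×10¹³).
r³/μ = 1.347×10⁶ s², so T = 2π × 1.161×10³ = 7.292×10³ s.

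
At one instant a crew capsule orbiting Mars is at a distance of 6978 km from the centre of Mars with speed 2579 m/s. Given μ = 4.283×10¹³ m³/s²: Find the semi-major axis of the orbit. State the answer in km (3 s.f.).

r = 6.978×10⁶ m.
Specific orbital energy ε = v²/2 − μ/r = (2579)²/2 − 4.283×10¹³/6.978×10⁶ = -2.812×10⁶ J/kg.
Since ε = −μ/(2a), a = −μ/(2ε) = 7.615×10⁶ m = 7614.9 km.

a ≈ 7610 km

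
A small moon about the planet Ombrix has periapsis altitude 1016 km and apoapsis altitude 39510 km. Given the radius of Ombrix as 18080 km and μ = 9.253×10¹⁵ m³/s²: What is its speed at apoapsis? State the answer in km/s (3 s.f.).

v ≈ 8.95 km/s

r_p = 18080 + 1016 = 19096 km = 1.9096×10⁷ m.
r_a = 18080 + 39510 = 57590 km = 5.7590×10⁷ m.
Semi-major axis a = (r_p + r_a)/2 = 38343 km = 3.834×10⁷ m.
Vis-viva: v² = μ(2/r − 1/a) = 9.253×10¹⁵ × (3.473×10⁻⁸ − 2.608×10⁻⁸) = 8.002×10⁷ m²/s².
v = 8945 m/s = 8.945 km/s.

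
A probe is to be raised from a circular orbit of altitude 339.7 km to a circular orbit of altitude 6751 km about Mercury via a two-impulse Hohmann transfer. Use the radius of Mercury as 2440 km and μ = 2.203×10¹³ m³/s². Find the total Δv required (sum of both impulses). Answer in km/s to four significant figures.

r₁ = 2440 + 339.7 = 2779.7 km = 2.7797×10⁶ m.
r₂ = 2440 + 6751 = 9191.0 km = 9.1910×10⁶ m.
Transfer ellipse a_t = (r₁ + r₂)/2 = 5.985×10⁶ m.
At r₁: circular v_c1 = √(μ/r₁) = 2815 m/s; transfer-periherm v_p = √[μ(2/r₁ − 1/a_t)] = 3489 m/s.
Δv₁ = v_p − v_c1 = 673.4 m/s.
At r₂: circular v_c2 = √(μ/r₂) = 1548 m/s; transfer-apoherm v_a = √[μ(2/r₂ − 1/a_t)] = 1055 m/s.
Δv₂ = v_c2 − v_a = 493.1 m/s.
Total Δv = Δv₁ + Δv₂ = 1166 m/s = 1.166 km/s.

Δv_total ≈ 1.166 km/s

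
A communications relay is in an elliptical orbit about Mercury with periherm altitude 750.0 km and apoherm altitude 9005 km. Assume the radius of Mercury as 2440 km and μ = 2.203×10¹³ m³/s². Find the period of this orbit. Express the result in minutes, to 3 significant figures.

T ≈ 442 minutes

r_p = 2440 + 750.0 = 3190.0 km = 3.1900×10⁶ m.
r_a = 2440 + 9005 = 11445 km = 1.1445×10⁷ m.
Semi-major axis a = (r_p + r_a)/2 = (3190.0 + 11445)/2 = 7317.5 km = 7.318×10⁶ m.
By Kepler's third law T = 2π√(a³/μ) = 2π × 4.217×10³ = 2.650×10⁴ s.
= 441.6 minutes.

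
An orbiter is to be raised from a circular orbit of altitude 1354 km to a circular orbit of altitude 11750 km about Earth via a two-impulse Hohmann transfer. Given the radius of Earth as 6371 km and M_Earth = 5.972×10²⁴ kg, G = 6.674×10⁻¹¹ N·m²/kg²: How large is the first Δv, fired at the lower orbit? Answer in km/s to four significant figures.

Δv ≈ 1.323 km/s

μ = GM = 6.674×10⁻¹¹ × 5.972×10²⁴ = 3.986×10¹⁴ m³/s².
r₁ = 6371 + 1354 = 7725.0 km = 7.7250×10⁶ m.
r₂ = 6371 + 11750 = 18121 km = 1.8121×10⁷ m.
Transfer ellipse a_t = (r₁ + r₂)/2 = 1.292×10⁷ m.
At r₁: circular v_c1 = √(μ/r₁) = 7183 m/s; transfer-perigee v_p = √[μ(2/r₁ − 1/a_t)] = 8506 m/s.
Δv₁ = v_p − v_c1 = 1323 m/s.
= 1.323 km/s.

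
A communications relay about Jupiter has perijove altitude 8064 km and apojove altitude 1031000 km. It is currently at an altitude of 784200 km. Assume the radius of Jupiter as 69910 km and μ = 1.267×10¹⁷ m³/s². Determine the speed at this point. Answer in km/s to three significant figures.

r_p = 69910 + 8064 = 77974 km = 7.7974×10⁷ m.
r_a = 69910 + 1031000 = 1100900 km = 1.1009×10⁹ m.
r = 69910 + 784200 = 8.5411×10⁵ km = 8.541×10⁸ m.
Semi-major axis a = (r_p + r_a)/2 = 5.8944×10⁵ km = 5.894×10⁸ m.
Vis-viva: v² = μ(2/r − 1/a) = 1.267×10¹⁷ × (2.342×10⁻⁹ − 1.697×10⁻⁹) = 8.173×10⁷ m²/s².
v = 9041 m/s = 9.041 km/s.

v ≈ 9.04 km/s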